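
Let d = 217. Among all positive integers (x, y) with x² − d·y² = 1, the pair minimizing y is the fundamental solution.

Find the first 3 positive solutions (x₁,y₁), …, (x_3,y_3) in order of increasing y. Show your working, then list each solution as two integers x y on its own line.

3844063 260952
29553640695937 2006231855952
227212113429087499999 15424163293772565000

√217 = [14; 1,2,1,2,1,…,2,1,28, …], period ℓ=16 (even) → k=15
a_0=14:  p_0=14·1+0=14,  q_0=14·0+1=1
a_1=1:  p_1=1·14+1=15,  q_1=1·1+0=1
a_2=2:  p_2=2·15+14=44,  q_2=2·1+1=3
…
a_5=1:  p_5=1·162+59=221,  q_5=1·11+4=15
…
a_7=9:  p_7=9·383+221=3668,  q_7=9·26+15=249
…
a_12=2:  p_12=2·293381+154218=740980,  q_12=2·19916+10469=50301
…
a_14=2:  p_14=2·1034361+740980=2809702,  q_14=2·70217+50301=190735
a_15=1:  p_15=1·2809702+1034361=3844063,  q_15=1·190735+70217=260952
fundamental: x₁=3844063, y₁=260952  (since 14776820347969 − 217·68095946304 = 1)
n=2: (3844063,260952)∘(3844063,260952) = (3844063·3844063+217·260952·260952, 3844063·260952+260952·3844063) = (29553640695937,2006231855952)
n=3: (29553640695937,2006231855952)∘(3844063,260952) = (3844063·29553640695937+217·260952·2006231855952, 3844063·2006231855952+260952·29553640695937) = (227212113429087499999,15424163293772565000)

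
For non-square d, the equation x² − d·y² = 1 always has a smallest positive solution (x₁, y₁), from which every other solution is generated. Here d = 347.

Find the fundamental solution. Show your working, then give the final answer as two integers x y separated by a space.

√347 = [18; 1,1,1,2,4,…,1,1,36, …], period ℓ=14 (even) → k=13
i=0: a=18 ⇒ p=18, q=1
i=1: a=1 ⇒ p=19, q=1
i=2: a=1 ⇒ p=37, q=2
…
i=5: a=4 ⇒ p=652, q=35
…
i=7: a=17 ⇒ p=14269, q=766
i=8: a=1 ⇒ p=15070, q=809
i=9: a=4 ⇒ p=74549, q=4002
i=10: a=2 ⇒ p=164168, q=8813
…
i=12: a=1 ⇒ p=402885, q=21628
i=13: a=1 ⇒ p=641602, q=34443
(x₁, y₁) = (641602, 34443);  641602² − 347·34443² = 1 ✓

641602 34443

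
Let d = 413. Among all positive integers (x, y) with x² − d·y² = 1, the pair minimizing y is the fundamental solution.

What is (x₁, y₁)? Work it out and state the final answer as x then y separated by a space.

113399 5580

√413 = [20; 3,9,1,4,1,9,3,40, …], period ℓ=8 (even) → k=7
step 0: (20, 1)  from 20·(1,0) + (0,1)
step 1: (61, 3)  from 3·(20,1) + (1,0)
step 2: (569, 28)  from 9·(61,3) + (20,1)
step 3: (630, 31)  from 1·(569,28) + (61,3)
…
step 5: (3719, 183)  from 1·(3089,152) + (630,31)
step 6: (36560, 1799)  from 9·(3719,183) + (3089,152)
step 7: (113399, 5580)  from 3·(36560,1799) + (3719,183)
→ (113399, 5580).  Check: 113399²=12859333201, 413·5580²=12859333200, difference 1.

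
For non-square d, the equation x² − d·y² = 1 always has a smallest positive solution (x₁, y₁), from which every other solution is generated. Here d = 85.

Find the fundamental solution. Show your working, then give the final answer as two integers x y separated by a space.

[9; 4,1,1,4,18] for √85; ℓ=5 ⇒ convergent index 9
step 0: (9, 1)  from 9·(1,0) + (0,1)
step 1: (37, 4)  from 4·(9,1) + (1,0)
step 2: (46, 5)  from 1·(37,4) + (9,1)
…
step 4: (378, 41)  from 4·(83,9) + (46,5)
…
step 6: (27926, 3029)  from 4·(6887,747) + (378,41)
step 7: (34813, 3776)  from 1·(27926,3029) + (6887,747)
step 8: (62739, 6805)  from 1·(34813,3776) + (27926,3029)
step 9: (285769, 30996)  from 4·(62739,6805) + (34813,3776)
(x₁, y₁) = (285769, 30996);  285769² − 85·30996² = 1 ✓

285769 30996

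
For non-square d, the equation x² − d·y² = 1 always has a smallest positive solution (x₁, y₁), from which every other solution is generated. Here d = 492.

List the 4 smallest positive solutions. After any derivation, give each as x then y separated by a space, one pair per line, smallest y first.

29767 1342
1772148577 79894628
105503093353351 4756446782010
6281021157926249857 283170302640288712

√492 → a₀=22, period (5,1,1,10,1,1,5,44); ℓ=8 even so k=7
step 0: (22, 1)  from 22·(1,0) + (0,1)
step 1: (111, 5)  from 5·(22,1) + (1,0)
…
step 6: (5390, 243)  from 1·(2817,127) + (2573,116)
step 7: (29767, 1342)  from 5·(5390,243) + (2817,127)
(x₁, y₁) = (29767, 1342);  29767² − 492·1342² = 1 ✓
k=2:  x_2 = 29767·29767+492·1342·1342 = 1772148577,  y_2 = 29767·1342+1342·29767 = 79894628
k=3:  x_3 = 29767·1772148577+492·1342·79894628 = 105503093353351,  y_3 = 29767·79894628+1342·1772148577 = 4756446782010
k=4:  x_4 = 29767·105503093353351+492·1342·4756446782010 = 6281021157926249857,  y_4 = 29767·4756446782010+1342·105503093353351 = 283170302640288712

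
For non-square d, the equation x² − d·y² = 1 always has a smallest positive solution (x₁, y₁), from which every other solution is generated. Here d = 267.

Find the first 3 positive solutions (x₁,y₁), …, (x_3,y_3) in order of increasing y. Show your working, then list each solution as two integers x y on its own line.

[16; 2,1,15,1,2,32] for √267; ℓ=6 ⇒ convergent index 5
k=0  a_k=16  p_k/q_k = 16/1
k=1  a_k=2  p_k/q_k = 33/2
…
k=4  a_k=1  p_k/q_k = 817/50
k=5  a_k=2  p_k/q_k = 2402/147
(x₁, y₁) = (2402, 147);  2402² − 267·147² = 1 ✓
(x_2, y_2) = (2402·2402 + 267·147·147, 2402·147 + 147·2402) = (11539207, 706188)
(x_3, y_3) = (2402·11539207 + 267·147·706188, 2402·706188 + 147·11539207) = (55434348026, 3392527005)

2402 147
11539207 706188
55434348026 3392527005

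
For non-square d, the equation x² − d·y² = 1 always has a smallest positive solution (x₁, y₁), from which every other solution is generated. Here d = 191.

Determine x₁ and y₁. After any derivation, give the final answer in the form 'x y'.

8994000 650783

d=191: √d = [13; 1,4,1,1,3,…,4,1,26] (ℓ=16, even), read p_15/q_15
step 0: (13, 1)  from 13·(1,0) + (0,1)
step 1: (14, 1)  from 1·(13,1) + (1,0)
step 2: (69, 5)  from 4·(14,1) + (13,1)
…
step 4: (152, 11)  from 1·(83,6) + (69,5)
…
step 6: (1230, 89)  from 2·(539,39) + (152,11)
step 7: (2999, 217)  from 2·(1230,89) + (539,39)
step 8: (40217, 2910)  from 13·(2999,217) + (1230,89)
…
step 12: (911765, 65973)  from 1·(704682,50989) + (207083,14984)
step 13: (1616447, 116962)  from 1·(911765,65973) + (704682,50989)
step 14: (7377553, 533821)  from 4·(1616447,116962) + (911765,65973)
step 15: (8994000, 650783)  from 1·(7377553,533821) + (1616447,116962)
fundamental: x₁=8994000, y₁=650783  (since 80892036000000 − 191·423518513089 = 1)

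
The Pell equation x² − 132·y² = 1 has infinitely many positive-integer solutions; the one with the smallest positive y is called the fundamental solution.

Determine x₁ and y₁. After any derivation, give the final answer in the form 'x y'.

23 2

[11; 2,22] for √132; ℓ=2 ⇒ convergent index 1
i=0: a=11 ⇒ p=11, q=1
i=1: a=2 ⇒ p=23, q=2
→ (23, 2).  Check: 23²=529, 132·2²=528, difference 1.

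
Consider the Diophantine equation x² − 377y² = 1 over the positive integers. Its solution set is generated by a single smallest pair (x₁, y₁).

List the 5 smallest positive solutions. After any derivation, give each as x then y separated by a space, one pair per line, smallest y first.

233 12
108577 5592
50596649 2605860
23577929857 1214325168
10987264716713 565872922428

d=377: √d = [19; 2,2,2,38] (ℓ=4, even), read p_3/q_3
k=0  a_k=19  p_k/q_k = 19/1
…
k=2  a_k=2  p_k/q_k = 97/5
k=3  a_k=2  p_k/q_k = 233/12
fundamental: x₁=233, y₁=12  (since 54289 − 377·144 = 1)
k=2:  x_2 = 233·233+377·12·12 = 108577,  y_2 = 233·12+12·233 = 5592
k=3:  x_3 = 233·108577+377·12·5592 = 50596649,  y_3 = 233·5592+12·108577 = 2605860
k=4:  x_4 = 233·50596649+377·12·2605860 = 23577929857,  y_4 = 233·2605860+12·50596649 = 1214325168
k=5:  x_5 = 233·23577929857+377·12·1214325168 = 10987264716713,  y_5 = 233·1214325168+12·23577929857 = 565872922428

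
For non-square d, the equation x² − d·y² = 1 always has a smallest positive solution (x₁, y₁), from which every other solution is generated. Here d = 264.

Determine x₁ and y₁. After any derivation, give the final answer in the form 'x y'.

√264 → a₀=16, period (4,32); ℓ=2 even so k=1
k=0  a_k=16  p_k/q_k = 16/1
k=1  a_k=4  p_k/q_k = 65/4
fundamental: x₁=65, y₁=4  (since 4225 − 264·16 = 1)

65 4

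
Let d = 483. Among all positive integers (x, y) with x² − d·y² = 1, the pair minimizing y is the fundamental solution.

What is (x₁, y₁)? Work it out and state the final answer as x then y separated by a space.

[21; 1,42] for √483; ℓ=2 ⇒ convergent index 1
i=0: a=21 ⇒ p=21, q=1
i=1: a=1 ⇒ p=22, q=1
(x₁, y₁) = (22, 1);  22² − 483·1² = 1 ✓

22 1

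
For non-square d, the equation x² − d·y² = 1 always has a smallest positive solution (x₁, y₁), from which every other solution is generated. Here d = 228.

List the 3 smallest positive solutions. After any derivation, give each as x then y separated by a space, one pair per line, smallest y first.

151 10
45601 3020
13771351 912030

d=228: √d = [15; 10,30] (ℓ=2, even), read p_1/q_1
k=0  a_k=15  p_k/q_k = 15/1
k=1  a_k=10  p_k/q_k = 151/10
fundamental: x₁=151, y₁=10  (since 22801 − 228·100 = 1)
n=2: (151,10)∘(151,10) = (151·151+228·10·10, 151·10+10·151) = (45601,3020)
n=3: (45601,3020)∘(151,10) = (151·45601+228·10·3020, 151·3020+10·45601) = (13771351,912030)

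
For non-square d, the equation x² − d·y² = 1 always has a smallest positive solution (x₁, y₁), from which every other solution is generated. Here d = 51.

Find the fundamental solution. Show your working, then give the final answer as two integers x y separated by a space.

[7; 7,14] for √51; ℓ=2 ⇒ convergent index 1
i=0: a=7 ⇒ p=7, q=1
i=1: a=7 ⇒ p=50, q=7
fundamental: x₁=50, y₁=7  (since 2500 − 51·49 = 1)

50 7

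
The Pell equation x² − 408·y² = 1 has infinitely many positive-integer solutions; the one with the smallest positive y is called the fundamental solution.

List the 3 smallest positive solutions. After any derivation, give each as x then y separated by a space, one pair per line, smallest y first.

√408 = [20; 5,40, …], period ℓ=2 (even) → k=1
i=0: a=20 ⇒ p=20, q=1
i=1: a=5 ⇒ p=101, q=5
→ (101, 5).  Check: 101²=10201, 408·5²=10200, difference 1.
(101+5√408)^2 = 20401 + 1010√408
(101+5√408)^3 = 4120901 + 204015√408

101 5
20401 1010
4120901 204015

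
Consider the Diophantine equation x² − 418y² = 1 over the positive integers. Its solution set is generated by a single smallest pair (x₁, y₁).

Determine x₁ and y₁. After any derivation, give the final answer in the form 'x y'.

33857 1656

d=418: √d = [20; 2,4,20,4,2,40] (ℓ=6, even), read p_5/q_5
k=0  a_k=20  p_k/q_k = 20/1
…
k=3  a_k=20  p_k/q_k = 3721/182
k=4  a_k=4  p_k/q_k = 15068/737
k=5  a_k=2  p_k/q_k = 33857/1656
(x₁, y₁) = (33857, 1656);  33857² − 418·1656² = 1 ✓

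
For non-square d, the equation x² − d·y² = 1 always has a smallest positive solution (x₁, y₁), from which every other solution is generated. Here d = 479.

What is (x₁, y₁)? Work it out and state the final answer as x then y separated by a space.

2989440 136591

√479 → a₀=21, period (1,7,1,3,2,21,2,3,1,7,1,42); ℓ=12 even so k=11
a_0=21:  p_0=21·1+0=21,  q_0=21·0+1=1
a_1=1:  p_1=1·21+1=22,  q_1=1·1+0=1
…
a_4=3:  p_4=3·197+175=766,  q_4=3·9+8=35
a_5=2:  p_5=2·766+197=1729,  q_5=2·35+9=79
a_6=21:  p_6=21·1729+766=37075,  q_6=21·79+35=1694
…
a_10=7:  p_10=7·340591+264712=2648849,  q_10=7·15562+12095=121029
a_11=1:  p_11=1·2648849+340591=2989440,  q_11=1·121029+15562=136591
fundamental: x₁=2989440, y₁=136591  (since 8936751513600 − 479·18657101281 = 1)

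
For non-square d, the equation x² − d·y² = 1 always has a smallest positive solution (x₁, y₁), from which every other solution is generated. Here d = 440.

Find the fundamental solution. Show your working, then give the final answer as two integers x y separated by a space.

21 1

√440 → a₀=20, period (1,40); ℓ=2 even so k=1
step 0: (20, 1)  from 20·(1,0) + (0,1)
step 1: (21, 1)  from 1·(20,1) + (1,0)
→ (21, 1).  Check: 21²=441, 440·1²=440, difference 1.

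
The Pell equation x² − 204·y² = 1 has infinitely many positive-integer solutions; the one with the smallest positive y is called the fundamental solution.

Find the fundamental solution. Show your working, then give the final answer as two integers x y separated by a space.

√204 = [14; 3,1,1,6,1,1,3,28, …], period ℓ=8 (even) → k=7
k=0  a_k=14  p_k/q_k = 14/1
k=1  a_k=3  p_k/q_k = 43/3
…
k=6  a_k=1  p_k/q_k = 1414/99
k=7  a_k=3  p_k/q_k = 4999/350
fundamental: x₁=4999, y₁=350  (since 24990001 − 204·122500 = 1)

4999 350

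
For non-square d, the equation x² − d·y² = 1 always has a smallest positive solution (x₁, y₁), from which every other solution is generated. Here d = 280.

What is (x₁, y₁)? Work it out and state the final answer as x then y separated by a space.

251 15

√280 = [16; 1,2,1,2,1,32, …], period ℓ=6 (even) → k=5
i=0: a=16 ⇒ p=16, q=1
i=1: a=1 ⇒ p=17, q=1
i=2: a=2 ⇒ p=50, q=3
i=3: a=1 ⇒ p=67, q=4
i=4: a=2 ⇒ p=184, q=11
i=5: a=1 ⇒ p=251, q=15
→ (251, 15).  Check: 251²=63001, 280·15²=63000, difference 1.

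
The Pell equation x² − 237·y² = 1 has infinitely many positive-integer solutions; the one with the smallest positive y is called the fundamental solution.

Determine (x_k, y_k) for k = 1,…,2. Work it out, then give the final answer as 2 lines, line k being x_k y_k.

d=237: √d = [15; 2,1,1,7,10,7,1,1,2,30] (ℓ=10, even), read p_9/q_9
a_0=15:  p_0=15·1+0=15,  q_0=15·0+1=1
a_1=2:  p_1=2·15+1=31,  q_1=2·1+0=2
a_2=1:  p_2=1·31+15=46,  q_2=1·2+1=3
a_3=1:  p_3=1·46+31=77,  q_3=1·3+2=5
a_4=7:  p_4=7·77+46=585,  q_4=7·5+3=38
…
a_8=1:  p_8=1·48001+42074=90075,  q_8=1·3118+2733=5851
a_9=2:  p_9=2·90075+48001=228151,  q_9=2·5851+3118=14820
(x₁, y₁) = (228151, 14820);  228151² − 237·14820² = 1 ✓
n=2: (228151,14820)∘(228151,14820) = (228151·228151+237·14820·14820, 228151·14820+14820·228151) = (104105757601,6762395640)

228151 14820
104105757601 6762395640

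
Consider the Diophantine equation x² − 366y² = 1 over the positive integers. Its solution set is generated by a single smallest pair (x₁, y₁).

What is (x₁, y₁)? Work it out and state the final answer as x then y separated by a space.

907925 47458

d=366: √d = [19; 7,1,1,1,2,12,2,1,1,1,7,38] (ℓ=12, even), read p_11/q_11
k=0  a_k=19  p_k/q_k = 19/1
k=1  a_k=7  p_k/q_k = 134/7
k=2  a_k=1  p_k/q_k = 153/8
k=3  a_k=1  p_k/q_k = 287/15
k=4  a_k=1  p_k/q_k = 440/23
k=5  a_k=2  p_k/q_k = 1167/61
k=6  a_k=12  p_k/q_k = 14444/755
k=7  a_k=2  p_k/q_k = 30055/1571
k=8  a_k=1  p_k/q_k = 44499/2326
k=9  a_k=1  p_k/q_k = 74554/3897
k=10  a_k=1  p_k/q_k = 119053/6223
k=11  a_k=7  p_k/q_k = 907925/47458
→ (907925, 47458).  Check: 907925²=824327805625, 366·47458²=824327805624, difference 1.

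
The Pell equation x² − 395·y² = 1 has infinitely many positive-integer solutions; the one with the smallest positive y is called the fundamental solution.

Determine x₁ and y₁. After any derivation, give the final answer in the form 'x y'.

√395 = [19; 1,6,1,38, …], period ℓ=4 (even) → k=3
k=0  a_k=19  p_k/q_k = 19/1
k=1  a_k=1  p_k/q_k = 20/1
k=2  a_k=6  p_k/q_k = 139/7
k=3  a_k=1  p_k/q_k = 159/8
fundamental: x₁=159, y₁=8  (since 25281 − 395·64 = 1)

159 8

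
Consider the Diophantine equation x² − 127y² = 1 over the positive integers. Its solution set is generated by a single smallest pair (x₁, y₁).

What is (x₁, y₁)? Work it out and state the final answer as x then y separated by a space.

√127 → a₀=11, period (3,1,2,2,7,11,7,2,2,1,3,22); ℓ=12 even so k=11
i=0: a=11 ⇒ p=11, q=1
i=1: a=3 ⇒ p=34, q=3
i=2: a=1 ⇒ p=45, q=4
i=3: a=2 ⇒ p=124, q=11
…
i=10: a=1 ⇒ p=1274561, q=113099
i=11: a=3 ⇒ p=4730624, q=419775
→ (4730624, 419775).  Check: 4730624²=22378803429376, 127·419775²=22378803429375, difference 1.

4730624 419775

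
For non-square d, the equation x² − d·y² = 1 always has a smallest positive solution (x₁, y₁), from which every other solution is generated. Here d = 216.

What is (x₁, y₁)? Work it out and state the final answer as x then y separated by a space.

485 33

√216 → a₀=14, period (1,2,3,2,1,28); ℓ=6 even so k=5
i=0: a=14 ⇒ p=14, q=1
…
i=2: a=2 ⇒ p=44, q=3
…
i=4: a=2 ⇒ p=338, q=23
i=5: a=1 ⇒ p=485, q=33
→ (485, 33).  Check: 485²=235225, 216·33²=235224, difference 1.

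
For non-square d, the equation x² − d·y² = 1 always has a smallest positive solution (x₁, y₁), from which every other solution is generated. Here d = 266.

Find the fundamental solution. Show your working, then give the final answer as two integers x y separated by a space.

685 42

√266 → a₀=16, period (3,4,3,32); ℓ=4 even so k=3
a_0=16:  p_0=16·1+0=16,  q_0=16·0+1=1
…
a_2=4:  p_2=4·49+16=212,  q_2=4·3+1=13
a_3=3:  p_3=3·212+49=685,  q_3=3·13+3=42
→ (685, 42).  Check: 685²=469225, 266·42²=469224, difference 1.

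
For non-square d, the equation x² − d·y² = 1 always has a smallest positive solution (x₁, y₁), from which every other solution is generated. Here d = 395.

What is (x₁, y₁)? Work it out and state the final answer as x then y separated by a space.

159 8

[19; 1,6,1,38] for √395; ℓ=4 ⇒ convergent index 3
step 0: (19, 1)  from 19·(1,0) + (0,1)
step 1: (20, 1)  from 1·(19,1) + (1,0)
step 2: (139, 7)  from 6·(20,1) + (19,1)
step 3: (159, 8)  from 1·(139,7) + (20,1)
(x₁, y₁) = (159, 8);  159² − 395·8² = 1 ✓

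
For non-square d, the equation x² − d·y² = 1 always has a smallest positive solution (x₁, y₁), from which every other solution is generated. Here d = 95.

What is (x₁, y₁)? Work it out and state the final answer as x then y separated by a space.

√95 → a₀=9, period (1,2,1,18); ℓ=4 even so k=3
step 0: (9, 1)  from 9·(1,0) + (0,1)
…
step 2: (29, 3)  from 2·(10,1) + (9,1)
step 3: (39, 4)  from 1·(29,3) + (10,1)
(x₁, y₁) = (39, 4);  39² − 95·4² = 1 ✓

39 4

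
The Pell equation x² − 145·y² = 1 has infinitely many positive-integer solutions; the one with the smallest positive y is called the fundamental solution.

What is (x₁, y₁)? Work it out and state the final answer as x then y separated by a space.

289 24

√145 → a₀=12, period (24); ℓ=1 odd so k=1
i=0: a=12 ⇒ p=12, q=1
i=1: a=24 ⇒ p=289, q=24
(x₁, y₁) = (289, 24);  289² − 145·24² = 1 ✓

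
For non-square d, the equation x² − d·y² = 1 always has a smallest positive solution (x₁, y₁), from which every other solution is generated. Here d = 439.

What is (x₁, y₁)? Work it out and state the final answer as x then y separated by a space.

√439 = [20; 1,19,1,40, …], period ℓ=4 (even) → k=3
a_0=20:  p_0=20·1+0=20,  q_0=20·0+1=1
a_1=1:  p_1=1·20+1=21,  q_1=1·1+0=1
a_2=19:  p_2=19·21+20=419,  q_2=19·1+1=20
a_3=1:  p_3=1·419+21=440,  q_3=1·20+1=21
(x₁, y₁) = (440, 21);  440² − 439·21² = 1 ✓

440 21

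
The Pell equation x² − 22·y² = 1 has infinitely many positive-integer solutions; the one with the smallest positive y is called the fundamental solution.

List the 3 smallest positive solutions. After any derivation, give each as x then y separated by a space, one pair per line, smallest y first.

√22 → a₀=4, period (1,2,4,2,1,8); ℓ=6 even so k=5
step 0: (4, 1)  from 4·(1,0) + (0,1)
…
step 4: (136, 29)  from 2·(61,13) + (14,3)
step 5: (197, 42)  from 1·(136,29) + (61,13)
(x₁, y₁) = (197, 42);  197² − 22·42² = 1 ✓
n=2: (197,42)∘(197,42) = (197·197+22·42·42, 197·42+42·197) = (77617,16548)
n=3: (77617,16548)∘(197,42) = (197·77617+22·42·16548, 197·16548+42·77617) = (30580901,6519870)

197 42
77617 16548
30580901 6519870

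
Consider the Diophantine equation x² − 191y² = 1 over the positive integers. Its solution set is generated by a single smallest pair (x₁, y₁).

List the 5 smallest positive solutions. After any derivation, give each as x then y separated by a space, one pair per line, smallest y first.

d=191: √d = [13; 1,4,1,1,3,…,4,1,26] (ℓ=16, even), read p_15/q_15
i=0: a=13 ⇒ p=13, q=1
i=1: a=1 ⇒ p=14, q=1
i=2: a=4 ⇒ p=69, q=5
i=3: a=1 ⇒ p=83, q=6
i=4: a=1 ⇒ p=152, q=11
…
i=9: a=2 ⇒ p=83433, q=6037
i=10: a=2 ⇒ p=207083, q=14984
i=11: a=3 ⇒ p=704682, q=50989
…
i=13: a=1 ⇒ p=1616447, q=116962
i=14: a=4 ⇒ p=7377553, q=533821
i=15: a=1 ⇒ p=8994000, q=650783
→ (8994000, 650783).  Check: 8994000²=80892036000000, 191·650783²=80892035999999, difference 1.
(x_2, y_2) = (8994000·8994000 + 191·650783·650783, 8994000·650783 + 650783·8994000) = (161784071999999, 11706284604000)
(x_3, y_3) = (8994000·161784071999999 + 191·650783·11706284604000, 8994000·11706284604000 + 650783·161784071999999) = (2910171887135973018000, 210572647456751349217)
(x_4, y_4) = (8994000·2910171887135973018000 + 191·650783·210572647456751349217, 8994000·210572647456751349217 + 650783·2910171887135973018000) = (52348171905801720863712000001, 3787780782452031563430792000)
(x_5, y_5) = (8994000·52348171905801720863712000001 + 191·650783·3787780782452031563430792000, 8994000·3787780782452031563430792000 + 650783·52348171905801720863712000001) = (941638916241558444724564320044970000, 68134600714746933190345629744650783)

8994000 650783
161784071999999 11706284604000
2910171887135973018000 210572647456751349217
52348171905801720863712000001 3787780782452031563430792000
941638916241558444724564320044970000 68134600714746933190345629744650783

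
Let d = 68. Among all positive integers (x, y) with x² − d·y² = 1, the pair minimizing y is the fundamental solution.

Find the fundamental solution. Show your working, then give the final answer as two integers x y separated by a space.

33 4

√68 = [8; 4,16, …], period ℓ=2 (even) → k=1
k=0  a_k=8  p_k/q_k = 8/1
k=1  a_k=4  p_k/q_k = 33/4
fundamental: x₁=33, y₁=4  (since 1089 − 68·16 = 1)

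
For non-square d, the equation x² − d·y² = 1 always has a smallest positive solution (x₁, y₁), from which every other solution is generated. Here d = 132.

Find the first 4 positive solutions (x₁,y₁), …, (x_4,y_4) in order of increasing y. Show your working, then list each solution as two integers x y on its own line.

23 2
1057 92
48599 4230
2234497 194488

d=132: √d = [11; 2,22] (ℓ=2, even), read p_1/q_1
step 0: (11, 1)  from 11·(1,0) + (0,1)
step 1: (23, 2)  from 2·(11,1) + (1,0)
fundamental: x₁=23, y₁=2  (since 529 − 132·4 = 1)
n=2: (23,2)∘(23,2) = (23·23+132·2·2, 23·2+2·23) = (1057,92)
n=3: (1057,92)∘(23,2) = (23·1057+132·2·92, 23·92+2·1057) = (48599,4230)
n=4: (48599,4230)∘(23,2) = (23·48599+132·2·4230, 23·4230+2·48599) = (2234497,194488)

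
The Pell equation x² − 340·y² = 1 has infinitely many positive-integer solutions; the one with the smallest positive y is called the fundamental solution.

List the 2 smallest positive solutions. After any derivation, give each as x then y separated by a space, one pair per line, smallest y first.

√340 → a₀=18, period (2,3,1,1,1,…,3,2,36); ℓ=14 even so k=13
step 0: (18, 1)  from 18·(1,0) + (0,1)
step 1: (37, 2)  from 2·(18,1) + (1,0)
…
step 3: (166, 9)  from 1·(129,7) + (37,2)
step 4: (295, 16)  from 1·(166,9) + (129,7)
step 5: (461, 25)  from 1·(295,16) + (166,9)
step 6: (756, 41)  from 1·(461,25) + (295,16)
…
step 8: (7265, 394)  from 1·(6509,353) + (756,41)
step 9: (13774, 747)  from 1·(7265,394) + (6509,353)
step 10: (21039, 1141)  from 1·(13774,747) + (7265,394)
step 11: (34813, 1888)  from 1·(21039,1141) + (13774,747)
step 12: (125478, 6805)  from 3·(34813,1888) + (21039,1141)
step 13: (285769, 15498)  from 2·(125478,6805) + (34813,1888)
fundamental: x₁=285769, y₁=15498  (since 81663921361 − 340·240188004 = 1)
n=2: (285769,15498)∘(285769,15498) = (285769·285769+340·15498·15498, 285769·15498+15498·285769) = (163327842721,8857695924)

285769 15498
163327842721 8857695924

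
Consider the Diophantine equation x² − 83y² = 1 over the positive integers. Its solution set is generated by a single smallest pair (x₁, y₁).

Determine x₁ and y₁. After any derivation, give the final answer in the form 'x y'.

82 9

[9; 9,18] for √83; ℓ=2 ⇒ convergent index 1
step 0: (9, 1)  from 9·(1,0) + (0,1)
step 1: (82, 9)  from 9·(9,1) + (1,0)
(x₁, y₁) = (82, 9);  82² − 83·9² = 1 ✓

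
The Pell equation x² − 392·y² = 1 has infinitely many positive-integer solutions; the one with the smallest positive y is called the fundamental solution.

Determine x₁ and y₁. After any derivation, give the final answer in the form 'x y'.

[19; 1,3,1,38] for √392; ℓ=4 ⇒ convergent index 3
k=0  a_k=19  p_k/q_k = 19/1
k=1  a_k=1  p_k/q_k = 20/1
k=2  a_k=3  p_k/q_k = 79/4
k=3  a_k=1  p_k/q_k = 99/5
(x₁, y₁) = (99, 5);  99² − 392·5² = 1 ✓

99 5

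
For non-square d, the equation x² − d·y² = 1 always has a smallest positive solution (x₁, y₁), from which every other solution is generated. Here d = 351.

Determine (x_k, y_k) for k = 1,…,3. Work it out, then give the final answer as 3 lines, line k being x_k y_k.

62425 3332
7793761249 416000200
973051091875225 51937624966668

√351 → a₀=18, period (1,2,1,3,2,2,2,3,1,2,1,36); ℓ=12 even so k=11
a_0=18:  p_0=18·1+0=18,  q_0=18·0+1=1
a_1=1:  p_1=1·18+1=19,  q_1=1·1+0=1
a_2=2:  p_2=2·19+18=56,  q_2=2·1+1=3
a_3=1:  p_3=1·56+19=75,  q_3=1·3+1=4
a_4=3:  p_4=3·75+56=281,  q_4=3·4+3=15
a_5=2:  p_5=2·281+75=637,  q_5=2·15+4=34
a_6=2:  p_6=2·637+281=1555,  q_6=2·34+15=83
a_7=2:  p_7=2·1555+637=3747,  q_7=2·83+34=200
…
a_10=2:  p_10=2·16543+12796=45882,  q_10=2·883+683=2449
a_11=1:  p_11=1·45882+16543=62425,  q_11=1·2449+883=3332
fundamental: x₁=62425, y₁=3332  (since 3896880625 − 351·11102224 = 1)
(x_2, y_2) = (62425·62425 + 351·3332·3332, 62425·3332 + 3332·62425) = (7793761249, 416000200)
(x_3, y_3) = (62425·7793761249 + 351·3332·416000200, 62425·416000200 + 3332·7793761249) = (973051091875225, 51937624966668)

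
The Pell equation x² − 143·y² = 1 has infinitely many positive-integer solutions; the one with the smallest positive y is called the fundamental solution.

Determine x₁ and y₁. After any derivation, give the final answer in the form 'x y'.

√143 → a₀=11, period (1,22); ℓ=2 even so k=1
i=0: a=11 ⇒ p=11, q=1
i=1: a=1 ⇒ p=12, q=1
(x₁, y₁) = (12, 1);  12² − 143·1² = 1 ✓

12 1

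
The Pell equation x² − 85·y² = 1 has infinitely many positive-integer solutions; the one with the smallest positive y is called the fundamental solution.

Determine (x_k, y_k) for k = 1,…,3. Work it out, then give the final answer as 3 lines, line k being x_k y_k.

d=85: √d = [9; 4,1,1,4,18] (ℓ=5, odd), read p_9/q_9
k=0  a_k=9  p_k/q_k = 9/1
…
k=2  a_k=1  p_k/q_k = 46/5
k=3  a_k=1  p_k/q_k = 83/9
k=4  a_k=4  p_k/q_k = 378/41
k=5  a_k=18  p_k/q_k = 6887/747
k=6  a_k=4  p_k/q_k = 27926/3029
k=7  a_k=1  p_k/q_k = 34813/3776
k=8  a_k=1  p_k/q_k = 62739/6805
k=9  a_k=4  p_k/q_k = 285769/30996
fundamental: x₁=285769, y₁=30996  (since 81663921361 − 85·960752016 = 1)
(x_2, y_2) = (285769·285769 + 85·30996·30996, 285769·30996 + 30996·285769) = (163327842721, 17715391848)
(x_3, y_3) = (285769·163327842721 + 85·30996·17715391848, 285769·17715391848 + 30996·163327842721) = (93348068572789129, 10125019625991228)

285769 30996
163327842721 17715391848
93348068572789129 10125019625991228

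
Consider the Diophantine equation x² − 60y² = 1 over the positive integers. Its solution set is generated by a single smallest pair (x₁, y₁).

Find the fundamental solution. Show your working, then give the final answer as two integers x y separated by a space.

31 4

√60 → a₀=7, period (1,2,1,14); ℓ=4 even so k=3
step 0: (7, 1)  from 7·(1,0) + (0,1)
step 1: (8, 1)  from 1·(7,1) + (1,0)
step 2: (23, 3)  from 2·(8,1) + (7,1)
step 3: (31, 4)  from 1·(23,3) + (8,1)
→ (31, 4).  Check: 31²=961, 60·4²=960, difference 1.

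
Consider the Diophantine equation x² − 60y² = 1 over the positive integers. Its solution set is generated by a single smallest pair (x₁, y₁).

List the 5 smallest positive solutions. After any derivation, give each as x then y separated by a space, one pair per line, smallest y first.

√60 = [7; 1,2,1,14, …], period ℓ=4 (even) → k=3
step 0: (7, 1)  from 7·(1,0) + (0,1)
step 1: (8, 1)  from 1·(7,1) + (1,0)
step 2: (23, 3)  from 2·(8,1) + (7,1)
step 3: (31, 4)  from 1·(23,3) + (8,1)
(x₁, y₁) = (31, 4);  31² − 60·4² = 1 ✓
n=2: (31,4)∘(31,4) = (31·31+60·4·4, 31·4+4·31) = (1921,248)
n=3: (1921,248)∘(31,4) = (31·1921+60·4·248, 31·248+4·1921) = (119071,15372)
n=4: (119071,15372)∘(31,4) = (31·119071+60·4·15372, 31·15372+4·119071) = (7380481,952816)
n=5: (7380481,952816)∘(31,4) = (31·7380481+60·4·952816, 31·952816+4·7380481) = (457470751,59059220)

31 4
1921 248
119071 15372
7380481 952816
457470751 59059220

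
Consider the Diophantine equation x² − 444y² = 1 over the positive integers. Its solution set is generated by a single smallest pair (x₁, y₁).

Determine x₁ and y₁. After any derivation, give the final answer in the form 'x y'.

295 14

d=444: √d = [21; 14,42] (ℓ=2, even), read p_1/q_1
step 0: (21, 1)  from 21·(1,0) + (0,1)
step 1: (295, 14)  from 14·(21,1) + (1,0)
→ (295, 14).  Check: 295²=87025, 444·14²=87024, difference 1.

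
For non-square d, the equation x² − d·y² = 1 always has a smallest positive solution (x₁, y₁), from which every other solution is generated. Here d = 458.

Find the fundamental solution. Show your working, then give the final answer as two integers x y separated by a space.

√458 = [21; 2,2,42, …], period ℓ=3 (odd) → k=5
a_0=21:  p_0=21·1+0=21,  q_0=21·0+1=1
…
a_2=2:  p_2=2·43+21=107,  q_2=2·2+1=5
a_3=42:  p_3=42·107+43=4537,  q_3=42·5+2=212
a_4=2:  p_4=2·4537+107=9181,  q_4=2·212+5=429
a_5=2:  p_5=2·9181+4537=22899,  q_5=2·429+212=1070
→ (22899, 1070).  Check: 22899²=524364201, 458·1070²=524364200, difference 1.

22899 1070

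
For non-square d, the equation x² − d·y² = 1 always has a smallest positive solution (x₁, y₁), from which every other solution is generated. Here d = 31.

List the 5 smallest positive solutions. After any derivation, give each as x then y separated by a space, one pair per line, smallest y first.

1520 273
4620799 829920
14047227440 2522956527
42703566796801 7669787012160
129818829015047600 23316149994009873

√31 → a₀=5, period (1,1,3,5,3,1,1,10); ℓ=8 even so k=7
k=0  a_k=5  p_k/q_k = 5/1
…
k=6  a_k=1  p_k/q_k = 863/155
k=7  a_k=1  p_k/q_k = 1520/273
(x₁, y₁) = (1520, 273);  1520² − 31·273² = 1 ✓
(1520+273√31)^2 = 4620799 + 829920√31
(1520+273√31)^3 = 14047227440 + 2522956527√31
(1520+273√31)^4 = 42703566796801 + 7669787012160√31
(1520+273√31)^5 = 129818829015047600 + 23316149994009873√31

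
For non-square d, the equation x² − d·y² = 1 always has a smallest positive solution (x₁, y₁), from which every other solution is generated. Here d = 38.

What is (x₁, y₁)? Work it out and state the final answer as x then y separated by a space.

37 6

[6; 6,12] for √38; ℓ=2 ⇒ convergent index 1
k=0  a_k=6  p_k/q_k = 6/1
k=1  a_k=6  p_k/q_k = 37/6
→ (37, 6).  Check: 37²=1369, 38·6²=1368, difference 1.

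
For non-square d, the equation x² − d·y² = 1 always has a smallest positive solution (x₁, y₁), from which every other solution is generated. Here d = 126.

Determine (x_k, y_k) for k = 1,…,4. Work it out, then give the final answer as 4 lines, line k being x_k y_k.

449 40
403201 35920
362074049 32256120
325142092801 28965959840

√126 = [11; 4,2,4,22, …], period ℓ=4 (even) → k=3
i=0: a=11 ⇒ p=11, q=1
i=1: a=4 ⇒ p=45, q=4
i=2: a=2 ⇒ p=101, q=9
i=3: a=4 ⇒ p=449, q=40
(x₁, y₁) = (449, 40);  449² − 126·40² = 1 ✓
(x_2, y_2) = (449·449 + 126·40·40, 449·40 + 40·449) = (403201, 35920)
(x_3, y_3) = (449·403201 + 126·40·35920, 449·35920 + 40·403201) = (362074049, 32256120)
(x_4, y_4) = (449·362074049 + 126·40·32256120, 449·32256120 + 40·362074049) = (325142092801, 28965959840)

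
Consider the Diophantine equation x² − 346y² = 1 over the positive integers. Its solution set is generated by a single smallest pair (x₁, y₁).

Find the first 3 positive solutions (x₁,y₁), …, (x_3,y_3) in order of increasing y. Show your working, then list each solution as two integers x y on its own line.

17299 930
598510801 32176140
20707276675699 1113230090790

d=346: √d = [18; 1,1,1,1,36] (ℓ=5, odd), read p_9/q_9
step 0: (18, 1)  from 18·(1,0) + (0,1)
…
step 3: (56, 3)  from 1·(37,2) + (19,1)
…
step 5: (3404, 183)  from 36·(93,5) + (56,3)
step 6: (3497, 188)  from 1·(3404,183) + (93,5)
step 7: (6901, 371)  from 1·(3497,188) + (3404,183)
step 8: (10398, 559)  from 1·(6901,371) + (3497,188)
step 9: (17299, 930)  from 1·(10398,559) + (6901,371)
(x₁, y₁) = (17299, 930);  17299² − 346·930² = 1 ✓
(17299+930√346)^2 = 598510801 + 32176140√346
(17299+930√346)^3 = 20707276675699 + 1113230090790√346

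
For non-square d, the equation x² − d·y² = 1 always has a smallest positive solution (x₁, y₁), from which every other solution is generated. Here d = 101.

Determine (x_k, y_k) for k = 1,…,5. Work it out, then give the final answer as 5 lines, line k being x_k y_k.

d=101: √d = [10; 20] (ℓ=1, odd), read p_1/q_1
step 0: (10, 1)  from 10·(1,0) + (0,1)
step 1: (201, 20)  from 20·(10,1) + (1,0)
→ (201, 20).  Check: 201²=40401, 101·20²=40400, difference 1.
k=2:  x_2 = 201·201+101·20·20 = 80801,  y_2 = 201·20+20·201 = 8040
k=3:  x_3 = 201·80801+101·20·8040 = 32481801,  y_3 = 201·8040+20·80801 = 3232060
k=4:  x_4 = 201·32481801+101·20·3232060 = 13057603201,  y_4 = 201·3232060+20·32481801 = 1299280080
k=5:  x_5 = 201·13057603201+101·20·1299280080 = 5249124005001,  y_5 = 201·1299280080+20·13057603201 = 522307360100

201 20
80801 8040
32481801 3232060
13057603201 1299280080
5249124005001 522307360100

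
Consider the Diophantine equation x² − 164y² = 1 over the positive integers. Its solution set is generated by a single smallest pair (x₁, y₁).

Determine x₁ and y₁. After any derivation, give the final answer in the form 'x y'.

2049 160

[12; 1,4,6,4,1,24] for √164; ℓ=6 ⇒ convergent index 5
k=0  a_k=12  p_k/q_k = 12/1
k=1  a_k=1  p_k/q_k = 13/1
k=2  a_k=4  p_k/q_k = 64/5
k=3  a_k=6  p_k/q_k = 397/31
k=4  a_k=4  p_k/q_k = 1652/129
k=5  a_k=1  p_k/q_k = 2049/160
fundamental: x₁=2049, y₁=160  (since 4198401 − 164·25600 = 1)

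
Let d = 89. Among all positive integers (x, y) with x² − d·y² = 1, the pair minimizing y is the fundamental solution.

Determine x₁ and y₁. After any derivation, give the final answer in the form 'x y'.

500001 53000

[9; 2,3,3,2,18] for √89; ℓ=5 ⇒ convergent index 9
step 0: (9, 1)  from 9·(1,0) + (0,1)
step 1: (19, 2)  from 2·(9,1) + (1,0)
step 2: (66, 7)  from 3·(19,2) + (9,1)
step 3: (217, 23)  from 3·(66,7) + (19,2)
step 4: (500, 53)  from 2·(217,23) + (66,7)
step 5: (9217, 977)  from 18·(500,53) + (217,23)
step 6: (18934, 2007)  from 2·(9217,977) + (500,53)
step 7: (66019, 6998)  from 3·(18934,2007) + (9217,977)
step 8: (216991, 23001)  from 3·(66019,6998) + (18934,2007)
step 9: (500001, 53000)  from 2·(216991,23001) + (66019,6998)
(x₁, y₁) = (500001, 53000);  500001² − 89·53000² = 1 ✓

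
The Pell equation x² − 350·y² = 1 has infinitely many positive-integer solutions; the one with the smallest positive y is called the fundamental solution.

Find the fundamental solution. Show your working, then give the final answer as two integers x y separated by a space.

449 24

√350 = [18; 1,2,2,2,1,36, …], period ℓ=6 (even) → k=5
step 0: (18, 1)  from 18·(1,0) + (0,1)
step 1: (19, 1)  from 1·(18,1) + (1,0)
step 2: (56, 3)  from 2·(19,1) + (18,1)
…
step 4: (318, 17)  from 2·(131,7) + (56,3)
step 5: (449, 24)  from 1·(318,17) + (131,7)
fundamental: x₁=449, y₁=24  (since 201601 − 350·576 = 1)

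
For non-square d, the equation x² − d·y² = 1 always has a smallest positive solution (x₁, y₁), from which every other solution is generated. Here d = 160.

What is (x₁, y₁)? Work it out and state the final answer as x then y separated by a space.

√160 = [12; 1,1,1,5,1,1,1,24, …], period ℓ=8 (even) → k=7
a_0=12:  p_0=12·1+0=12,  q_0=12·0+1=1
…
a_2=1:  p_2=1·13+12=25,  q_2=1·1+1=2
…
a_5=1:  p_5=1·215+38=253,  q_5=1·17+3=20
a_6=1:  p_6=1·253+215=468,  q_6=1·20+17=37
a_7=1:  p_7=1·468+253=721,  q_7=1·37+20=57
→ (721, 57).  Check: 721²=519841, 160·57²=519840, difference 1.

721 57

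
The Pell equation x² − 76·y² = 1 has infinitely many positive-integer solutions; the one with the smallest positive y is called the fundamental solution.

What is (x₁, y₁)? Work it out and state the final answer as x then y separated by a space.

√76 = [8; 1,2,1,1,5,4,5,1,1,2,1,16, …], period ℓ=12 (even) → k=11
a_0=8:  p_0=8·1+0=8,  q_0=8·0+1=1
a_1=1:  p_1=1·8+1=9,  q_1=1·1+0=1
a_2=2:  p_2=2·9+8=26,  q_2=2·1+1=3
a_3=1:  p_3=1·26+9=35,  q_3=1·3+1=4
a_4=1:  p_4=1·35+26=61,  q_4=1·4+3=7
…
a_6=4:  p_6=4·340+61=1421,  q_6=4·39+7=163
a_7=5:  p_7=5·1421+340=7445,  q_7=5·163+39=854
a_8=1:  p_8=1·7445+1421=8866,  q_8=1·854+163=1017
…
a_10=2:  p_10=2·16311+8866=41488,  q_10=2·1871+1017=4759
a_11=1:  p_11=1·41488+16311=57799,  q_11=1·4759+1871=6630
fundamental: x₁=57799, y₁=6630  (since 3340724401 − 76·43956900 = 1)

57799 6630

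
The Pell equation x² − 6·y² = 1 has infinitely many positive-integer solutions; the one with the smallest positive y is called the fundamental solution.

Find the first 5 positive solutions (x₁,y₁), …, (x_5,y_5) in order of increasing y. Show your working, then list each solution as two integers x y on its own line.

5 2
49 20
485 198
4801 1960
47525 19402

√6 → a₀=2, period (2,4); ℓ=2 even so k=1
k=0  a_k=2  p_k/q_k = 2/1
k=1  a_k=2  p_k/q_k = 5/2
fundamental: x₁=5, y₁=2  (since 25 − 6·4 = 1)
n=2: (5,2)∘(5,2) = (5·5+6·2·2, 5·2+2·5) = (49,20)
n=3: (49,20)∘(5,2) = (5·49+6·2·20, 5·20+2·49) = (485,198)
n=4: (485,198)∘(5,2) = (5·485+6·2·198, 5·198+2·485) = (4801,1960)
n=5: (4801,1960)∘(5,2) = (5·4801+6·2·1960, 5·1960+2·4801) = (47525,19402)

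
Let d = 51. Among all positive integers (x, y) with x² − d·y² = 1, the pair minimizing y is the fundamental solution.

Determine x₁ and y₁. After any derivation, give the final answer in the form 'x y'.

50 7

√51 = [7; 7,14, …], period ℓ=2 (even) → k=1
step 0: (7, 1)  from 7·(1,0) + (0,1)
step 1: (50, 7)  from 7·(7,1) + (1,0)
(x₁, y₁) = (50, 7);  50² − 51·7² = 1 ✓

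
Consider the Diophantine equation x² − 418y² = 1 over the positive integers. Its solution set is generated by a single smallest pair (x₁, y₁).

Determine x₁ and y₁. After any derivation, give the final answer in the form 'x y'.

33857 1656

d=418: √d = [20; 2,4,20,4,2,40] (ℓ=6, even), read p_5/q_5
k=0  a_k=20  p_k/q_k = 20/1
…
k=4  a_k=4  p_k/q_k = 15068/737
k=5  a_k=2  p_k/q_k = 33857/1656
(x₁, y₁) = (33857, 1656);  33857² − 418·1656² = 1 ✓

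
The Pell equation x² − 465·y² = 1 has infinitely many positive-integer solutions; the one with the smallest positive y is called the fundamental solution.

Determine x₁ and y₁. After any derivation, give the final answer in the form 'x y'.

15871 736

d=465: √d = [21; 1,1,3,2,2,2,3,1,1,42] (ℓ=10, even), read p_9/q_9
step 0: (21, 1)  from 21·(1,0) + (0,1)
step 1: (22, 1)  from 1·(21,1) + (1,0)
…
step 3: (151, 7)  from 3·(43,2) + (22,1)
step 4: (345, 16)  from 2·(151,7) + (43,2)
step 5: (841, 39)  from 2·(345,16) + (151,7)
step 6: (2027, 94)  from 2·(841,39) + (345,16)
step 7: (6922, 321)  from 3·(2027,94) + (841,39)
step 8: (8949, 415)  from 1·(6922,321) + (2027,94)
step 9: (15871, 736)  from 1·(8949,415) + (6922,321)
→ (15871, 736).  Check: 15871²=251888641, 465·736²=251888640, difference 1.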